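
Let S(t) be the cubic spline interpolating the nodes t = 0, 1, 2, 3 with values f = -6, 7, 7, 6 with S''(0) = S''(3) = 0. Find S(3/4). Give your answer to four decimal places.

4.8656

Let m_i = S''(x_i). Step sizes h_i = 1, 1, 1; slopes of the chords Δ_i = (y_(i+1) - y_i)/h_i = 13, 0, -1.
  1·m_0 + 4·m_1 + 1·m_2 = 6(Δ_1 - Δ_0) = -78
  1·m_1 + 4·m_2 + 1·m_3 = 6(Δ_2 - Δ_1) = -6
Natural end conditions: m_0 = m_3 = 0.
Hence m_0 = 0, m_1 = -102/5, m_2 = 18/5, m_3 = 0.
On [0, 1], S(t) = -6 + 82/5·t + 0·t² - 17/5·t³.
With t = 3/4: S(3/4) = 1557/320.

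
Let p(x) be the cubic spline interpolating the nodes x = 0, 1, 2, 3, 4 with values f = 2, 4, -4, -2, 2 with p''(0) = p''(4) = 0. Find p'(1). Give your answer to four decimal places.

Let M_i = p''(x_i). Step sizes h_i = 1, 1, 1, 1; slopes of the chords Δ_i = (y_(i+1) - y_i)/h_i = 2, -8, 2, 4.
  1·M_0 + 4·M_1 + 1·M_2 = 6(Δ_1 - Δ_0) = -60
  1·M_1 + 4·M_2 + 1·M_3 = 6(Δ_2 - Δ_1) = 60
  1·M_2 + 4·M_3 + 1·M_4 = 6(Δ_3 - Δ_2) = 12
Natural end conditions: M_0 = M_4 = 0.
Forward elimination and back-substitution give M_0 = 0, M_1 = -141/7, M_2 = 144/7, M_3 = -15/7, M_4 = 0.
On [1, 2], p'(x) = b_1 + 2c_1·(x - 1) + 3d_1·(x - 1)² with b_1 = Δ_1 - h_1(2M_1 + M_2)/6 = -33/7, c_1 = M_1/2 = -141/14, d_1 = (M_2 - M_1)/(6h_1) = 95/14. So p'(1) = -33/7.

-4.7143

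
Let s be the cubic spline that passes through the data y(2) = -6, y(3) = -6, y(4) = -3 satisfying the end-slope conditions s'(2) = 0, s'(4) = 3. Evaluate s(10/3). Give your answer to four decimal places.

-5.2222

Put M_i = s'' at the i-th knot. Here h = (1, 1) and Δ = (0, 3), so the interior equations h_(i-1)·M_(i-1) + 2(h_(i-1)+h_i)·M_i + h_i·M_(i+1) = 6(Δ_i − Δ_(i-1)) read
  1·M_0 + 4·M_1 + 1·M_2 = 6(Δ_1 - Δ_0) = 18
Clamped end conditions give two more equations: 2h_0·M_0 + h_0·M_1 = 6(Δ_0 - s'(2)) = 0 and h_1·M_1 + 2h_1·M_2 = 6(s'(4) - Δ_1) = 0.
Hence M_0 = -3, M_1 = 6, M_2 = -3.
On [3, 4], s(x) = -6 + 3/2·(x - 3) + 3·(x - 3)² - 3/2·(x - 3)³.
With (x - 3) = 1/3: s(10/3) = -47/9.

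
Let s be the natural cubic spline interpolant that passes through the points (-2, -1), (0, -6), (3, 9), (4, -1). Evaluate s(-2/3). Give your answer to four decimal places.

-6.5243

With M_i denoting the second derivative at x_i, h_i = 2, 3, 1, and Δ_i = (y_(i+1) − y_i)/h_i = -5/2, 5, -10:
  2·M_0 + 10·M_1 + 3·M_2 = 6(Δ_1 - Δ_0) = 45
  3·M_1 + 8·M_2 + 1·M_3 = 6(Δ_2 - Δ_1) = -90
Natural end conditions: M_0 = M_3 = 0.
Forward elimination and back-substitution give M_0 = 0, M_1 = 630/71, M_2 = -1035/71, M_3 = 0.
On [-2, 0], s(x) = -1 - 775/142·(x + 2) + 0·(x + 2)² + 105/142·(x + 2)³.
With (x + 2) = 4/3: s(-2/3) = -4169/639.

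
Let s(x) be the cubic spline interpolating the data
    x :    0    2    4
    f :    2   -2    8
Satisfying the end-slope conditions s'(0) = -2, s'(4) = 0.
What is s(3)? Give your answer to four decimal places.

3.6875

Let m_i = s''(x_i). Step sizes h_i = 2, 2; slopes of the chords Δ_i = (y_(i+1) - y_i)/h_i = -2, 5.
  2·m_0 + 8·m_1 + 2·m_2 = 6(Δ_1 - Δ_0) = 42
Clamped end conditions give two more equations: 2h_0·m_0 + h_0·m_1 = 6(Δ_0 - s'(0)) = 0 and h_1·m_1 + 2h_1·m_2 = 6(s'(4) - Δ_1) = -30.
Solving the tridiagonal system: m_0 = -19/4, m_1 = 19/2, m_2 = -49/4.
On [2, 4], s(x) = -2 + 11/4·(x - 2) + 19/4·(x - 2)² - 29/16·(x - 2)³.
With (x - 2) = 1: s(3) = 59/16.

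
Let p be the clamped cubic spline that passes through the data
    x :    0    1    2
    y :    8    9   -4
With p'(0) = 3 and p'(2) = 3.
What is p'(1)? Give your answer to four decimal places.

-10.5000

Write m_i for p''(x_i). With h_i = 1, 1 and divided differences Δ_i = 1, -13, the continuity of p' gives the tridiagonal system
  1·m_0 + 4·m_1 + 1·m_2 = 6(Δ_1 - Δ_0) = -84
Clamped end conditions give two more equations: 2h_0·m_0 + h_0·m_1 = 6(Δ_0 - p'(0)) = -12 and h_1·m_1 + 2h_1·m_2 = 6(p'(2) - Δ_1) = 96.
Solving the tridiagonal system: m_0 = 15, m_1 = -42, m_2 = 69.
On [1, 2], p'(x) = b_1 + 2c_1·(x - 1) + 3d_1·(x - 1)² with b_1 = Δ_1 - h_1(2m_1 + m_2)/6 = -21/2, c_1 = m_1/2 = -21, d_1 = (m_2 - m_1)/(6h_1) = 37/2. So p'(1) = -21/2.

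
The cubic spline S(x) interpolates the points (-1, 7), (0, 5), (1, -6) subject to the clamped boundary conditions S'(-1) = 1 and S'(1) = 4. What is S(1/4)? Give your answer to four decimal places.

1.5469

Let σ_i = S''(x_i). Step sizes h_i = 1, 1; slopes of the chords Δ_i = (y_(i+1) - y_i)/h_i = -2, -11.
  1·σ_0 + 4·σ_1 + 1·σ_2 = 6(Δ_1 - Δ_0) = -54
Clamped end conditions give two more equations: 2h_0·σ_0 + h_0·σ_1 = 6(Δ_0 - S'(-1)) = -18 and h_1·σ_1 + 2h_1·σ_2 = 6(S'(1) - Δ_1) = 90.
Forward elimination and back-substitution give σ_0 = 6, σ_1 = -30, σ_2 = 60.
On [0, 1], S(x) = 5 - 11·x - 15·x² + 15·x³.
With x = 1/4: S(1/4) = 99/64.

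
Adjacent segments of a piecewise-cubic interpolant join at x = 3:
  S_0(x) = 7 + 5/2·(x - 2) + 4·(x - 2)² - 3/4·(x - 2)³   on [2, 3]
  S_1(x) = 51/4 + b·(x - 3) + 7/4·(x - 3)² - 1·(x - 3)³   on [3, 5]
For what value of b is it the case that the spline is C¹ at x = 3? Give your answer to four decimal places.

S_0'(x) = 5/2 + 8·(x - 2) - 9/4·(x - 2)², so S_0'(3) = 33/4. On the right, S_1'(3) = b, so b = 33/4.

8.2500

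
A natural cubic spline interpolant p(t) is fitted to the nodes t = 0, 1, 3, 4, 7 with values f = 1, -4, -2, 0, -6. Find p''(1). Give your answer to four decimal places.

Write M_i for p''(x_i). With h_i = 1, 2, 1, 3 and divided differences Δ_i = -5, 1, 2, -2, the continuity of p' gives the tridiagonal system
  1·M_0 + 6·M_1 + 2·M_2 = 6(Δ_1 - Δ_0) = 36
  2·M_1 + 6·M_2 + 1·M_3 = 6(Δ_2 - Δ_1) = 6
  1·M_2 + 8·M_3 + 3·M_4 = 6(Δ_3 - Δ_2) = -24
Natural end conditions: M_0 = M_4 = 0.
Hence M_0 = 0, M_1 = 774/125, M_2 = -72/125, M_3 = -366/125, M_4 = 0.

6.1920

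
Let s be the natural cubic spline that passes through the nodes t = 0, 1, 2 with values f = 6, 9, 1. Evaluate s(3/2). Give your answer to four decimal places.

Write σ_i for s''(x_i). With h_i = 1, 1 and divided differences Δ_i = 3, -8, the continuity of s' gives the tridiagonal system
  1·σ_0 + 4·σ_1 + 1·σ_2 = 6(Δ_1 - Δ_0) = -66
Natural end conditions: σ_0 = σ_2 = 0.
Solving the tridiagonal system: σ_0 = 0, σ_1 = -33/2, σ_2 = 0.
On [1, 2], s(t) = 9 - 5/2·(t - 1) - 33/4·(t - 1)² + 11/4·(t - 1)³.
With (t - 1) = 1/2: s(3/2) = 193/32.

6.0313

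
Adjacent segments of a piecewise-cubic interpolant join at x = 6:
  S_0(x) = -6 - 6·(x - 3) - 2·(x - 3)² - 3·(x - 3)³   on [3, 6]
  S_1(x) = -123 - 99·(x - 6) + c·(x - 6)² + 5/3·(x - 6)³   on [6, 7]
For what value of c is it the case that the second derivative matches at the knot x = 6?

S_0''(x) = -4 - 18·(x - 3), so S_0''(6) = -58. On the right, S_1''(6) = 2c, so c = -29.

-29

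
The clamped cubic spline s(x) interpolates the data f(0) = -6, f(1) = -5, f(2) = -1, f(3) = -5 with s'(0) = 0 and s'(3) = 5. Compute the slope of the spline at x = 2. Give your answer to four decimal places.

With M_i denoting the second derivative at x_i, h_i = 1, 1, 1, and Δ_i = (y_(i+1) − y_i)/h_i = 1, 4, -4:
  1·M_0 + 4·M_1 + 1·M_2 = 6(Δ_1 - Δ_0) = 18
  1·M_1 + 4·M_2 + 1·M_3 = 6(Δ_2 - Δ_1) = -48
Clamped end conditions give two more equations: 2h_0·M_0 + h_0·M_1 = 6(Δ_0 - s'(0)) = 6 and h_2·M_2 + 2h_2·M_3 = 6(s'(3) - Δ_2) = 54.
Solving: M_0 = -8/3, M_1 = 34/3, M_2 = -74/3, M_3 = 118/3.
On [2, 3], s'(x) = b_2 + 2c_2·(x - 2) + 3d_2·(x - 2)² with b_2 = Δ_2 - h_2(2M_2 + M_3)/6 = -7/3, c_2 = M_2/2 = -37/3, d_2 = (M_3 - M_2)/(6h_2) = 32/3. So s'(2) = -7/3.

-2.3333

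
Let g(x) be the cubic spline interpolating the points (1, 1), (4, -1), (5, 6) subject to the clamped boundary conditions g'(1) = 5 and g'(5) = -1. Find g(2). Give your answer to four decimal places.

Let M_i = g''(x_i). Step sizes h_i = 3, 1; slopes of the chords Δ_i = (y_(i+1) - y_i)/h_i = -2/3, 7.
  3·M_0 + 8·M_1 + 1·M_2 = 6(Δ_1 - Δ_0) = 46
Clamped end conditions give two more equations: 2h_0·M_0 + h_0·M_1 = 6(Δ_0 - g'(1)) = -34 and h_1·M_1 + 2h_1·M_2 = 6(g'(5) - Δ_1) = -48.
Forward elimination and back-substitution give M_0 = -155/12, M_1 = 29/2, M_2 = -125/4.
On [1, 4], g(x) = 1 + 5·(x - 1) - 155/24·(x - 1)² + 329/216·(x - 1)³.
With (x - 1) = 1: g(2) = 115/108.

1.0648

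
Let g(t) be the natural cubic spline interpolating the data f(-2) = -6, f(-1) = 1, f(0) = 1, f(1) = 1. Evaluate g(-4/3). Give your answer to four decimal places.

Put M_i = g'' at the i-th knot. Here h = (1, 1, 1) and Δ = (7, 0, 0), so the interior equations h_(i-1)·M_(i-1) + 2(h_(i-1)+h_i)·M_i + h_i·M_(i+1) = 6(Δ_i − Δ_(i-1)) read
  1·M_0 + 4·M_1 + 1·M_2 = 6(Δ_1 - Δ_0) = -42
  1·M_1 + 4·M_2 + 1·M_3 = 6(Δ_2 - Δ_1) = 0
Natural end conditions: M_0 = M_3 = 0.
Solving the tridiagonal system: M_0 = 0, M_1 = -56/5, M_2 = 14/5, M_3 = 0.
On [-2, -1], g(t) = -6 + 133/15·(t + 2) + 0·(t + 2)² - 28/15·(t + 2)³.
With (t + 2) = 2/3: g(-4/3) = -52/81.

-0.6420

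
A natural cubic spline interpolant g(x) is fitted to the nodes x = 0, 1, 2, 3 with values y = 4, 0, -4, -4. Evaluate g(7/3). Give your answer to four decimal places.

Let m_i = g''(x_i). Step sizes h_i = 1, 1, 1; slopes of the chords Δ_i = (y_(i+1) - y_i)/h_i = -4, -4, 0.
  1·m_0 + 4·m_1 + 1·m_2 = 6(Δ_1 - Δ_0) = 0
  1·m_1 + 4·m_2 + 1·m_3 = 6(Δ_2 - Δ_1) = 24
Natural end conditions: m_0 = m_3 = 0.
Solving the tridiagonal system: m_0 = 0, m_1 = -8/5, m_2 = 32/5, m_3 = 0.
On [2, 3], g(x) = -4 - 32/15·(x - 2) + 16/5·(x - 2)² - 16/15·(x - 2)³.
With (x - 2) = 1/3: g(7/3) = -356/81.

-4.3951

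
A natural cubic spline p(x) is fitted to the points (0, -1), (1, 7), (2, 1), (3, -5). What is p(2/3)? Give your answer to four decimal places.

With m_i denoting the second derivative at x_i, h_i = 1, 1, 1, and Δ_i = (y_(i+1) − y_i)/h_i = 8, -6, -6:
  1·m_0 + 4·m_1 + 1·m_2 = 6(Δ_1 - Δ_0) = -84
  1·m_1 + 4·m_2 + 1·m_3 = 6(Δ_2 - Δ_1) = 0
Natural end conditions: m_0 = m_3 = 0.
Solving: m_0 = 0, m_1 = -112/5, m_2 = 28/5, m_3 = 0.
On [0, 1], p(x) = -1 + 176/15·x + 0·x² - 56/15·x³.
With x = 2/3: p(2/3) = 463/81.

5.7160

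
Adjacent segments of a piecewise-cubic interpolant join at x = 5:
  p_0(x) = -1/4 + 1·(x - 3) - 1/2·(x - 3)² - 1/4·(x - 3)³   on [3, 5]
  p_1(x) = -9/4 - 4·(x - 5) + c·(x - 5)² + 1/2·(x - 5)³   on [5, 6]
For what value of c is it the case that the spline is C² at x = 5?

p_0''(x) = -1 - 3/2·(x - 3), so p_0''(5) = -4. On the right, p_1''(5) = 2c, so c = -2.

-2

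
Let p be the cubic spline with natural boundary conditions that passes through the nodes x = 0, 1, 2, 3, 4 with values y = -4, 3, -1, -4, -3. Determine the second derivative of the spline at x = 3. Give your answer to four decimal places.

4.8214

Write M_i for p''(x_i). With h_i = 1, 1, 1, 1 and divided differences Δ_i = 7, -4, -3, 1, the continuity of p' gives the tridiagonal system
  1·M_0 + 4·M_1 + 1·M_2 = 6(Δ_1 - Δ_0) = -66
  1·M_1 + 4·M_2 + 1·M_3 = 6(Δ_2 - Δ_1) = 6
  1·M_2 + 4·M_3 + 1·M_4 = 6(Δ_3 - Δ_2) = 24
Natural end conditions: M_0 = M_4 = 0.
Solving the tridiagonal system: M_0 = 0, M_1 = -495/28, M_2 = 33/7, M_3 = 135/28, M_4 = 0.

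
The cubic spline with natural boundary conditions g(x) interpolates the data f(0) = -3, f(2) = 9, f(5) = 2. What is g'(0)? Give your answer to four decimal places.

With M_i denoting the second derivative at x_i, h_i = 2, 3, and Δ_i = (y_(i+1) − y_i)/h_i = 6, -7/3:
  2·M_0 + 10·M_1 + 3·M_2 = 6(Δ_1 - Δ_0) = -50
Natural end conditions: M_0 = M_2 = 0.
Solving: M_0 = 0, M_1 = -5, M_2 = 0.
On [0, 2], g'(x) = b_0 + 2c_0·x + 3d_0·x² with b_0 = Δ_0 - h_0(2M_0 + M_1)/6 = 23/3, c_0 = M_0/2 = 0, d_0 = (M_1 - M_0)/(6h_0) = -5/12. So g'(0) = 23/3.

7.6667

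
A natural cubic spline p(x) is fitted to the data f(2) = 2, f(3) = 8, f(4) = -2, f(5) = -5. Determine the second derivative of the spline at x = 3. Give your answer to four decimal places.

With M_i denoting the second derivative at x_i, h_i = 1, 1, 1, and Δ_i = (y_(i+1) − y_i)/h_i = 6, -10, -3:
  1·M_0 + 4·M_1 + 1·M_2 = 6(Δ_1 - Δ_0) = -96
  1·M_1 + 4·M_2 + 1·M_3 = 6(Δ_2 - Δ_1) = 42
Natural end conditions: M_0 = M_3 = 0.
Forward elimination and back-substitution give M_0 = 0, M_1 = -142/5, M_2 = 88/5, M_3 = 0.

-28.4000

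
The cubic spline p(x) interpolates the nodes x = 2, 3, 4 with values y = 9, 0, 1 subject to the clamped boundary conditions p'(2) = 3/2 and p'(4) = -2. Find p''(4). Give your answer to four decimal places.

-25.7500

Write m_i for p''(x_i). With h_i = 1, 1 and divided differences Δ_i = -9, 1, the continuity of p' gives the tridiagonal system
  1·m_0 + 4·m_1 + 1·m_2 = 6(Δ_1 - Δ_0) = 60
Clamped end conditions give two more equations: 2h_0·m_0 + h_0·m_1 = 6(Δ_0 - p'(2)) = -63 and h_1·m_1 + 2h_1·m_2 = 6(p'(4) - Δ_1) = -18.
Solving the tridiagonal system: m_0 = -193/4, m_1 = 67/2, m_2 = -103/4.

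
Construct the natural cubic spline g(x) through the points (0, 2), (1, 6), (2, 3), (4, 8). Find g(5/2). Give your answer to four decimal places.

2.5951

Write σ_i for g''(x_i). With h_i = 1, 1, 2 and divided differences Δ_i = 4, -3, 5/2, the continuity of g' gives the tridiagonal system
  1·σ_0 + 4·σ_1 + 1·σ_2 = 6(Δ_1 - Δ_0) = -42
  1·σ_1 + 6·σ_2 + 2·σ_3 = 6(Δ_2 - Δ_1) = 33
Natural end conditions: σ_0 = σ_3 = 0.
Hence σ_0 = 0, σ_1 = -285/23, σ_2 = 174/23, σ_3 = 0.
On [2, 4], g(x) = 3 - 117/46·(x - 2) + 87/23·(x - 2)² - 29/46·(x - 2)³.
With (x - 2) = 1/2: g(5/2) = 955/368.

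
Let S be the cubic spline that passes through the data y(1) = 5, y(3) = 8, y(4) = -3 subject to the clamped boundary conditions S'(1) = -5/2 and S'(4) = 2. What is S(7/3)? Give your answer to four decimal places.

9.9630

Put M_i = S'' at the i-th knot. Here h = (2, 1) and Δ = (3/2, -11), so the interior equations h_(i-1)·M_(i-1) + 2(h_(i-1)+h_i)·M_i + h_i·M_(i+1) = 6(Δ_i − Δ_(i-1)) read
  2·M_0 + 6·M_1 + 1·M_2 = 6(Δ_1 - Δ_0) = -75
Clamped end conditions give two more equations: 2h_0·M_0 + h_0·M_1 = 6(Δ_0 - S'(1)) = 24 and h_1·M_1 + 2h_1·M_2 = 6(S'(4) - Δ_1) = 78.
Forward elimination and back-substitution give M_0 = 20, M_1 = -28, M_2 = 53.
On [1, 3], S(x) = 5 - 5/2·(x - 1) + 10·(x - 1)² - 4·(x - 1)³.
With (x - 1) = 4/3: S(7/3) = 269/27.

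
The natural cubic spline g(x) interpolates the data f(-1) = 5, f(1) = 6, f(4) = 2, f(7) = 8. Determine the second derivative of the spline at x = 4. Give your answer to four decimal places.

With M_i denoting the second derivative at x_i, h_i = 2, 3, 3, and Δ_i = (y_(i+1) − y_i)/h_i = 1/2, -4/3, 2:
  2·M_0 + 10·M_1 + 3·M_2 = 6(Δ_1 - Δ_0) = -11
  3·M_1 + 12·M_2 + 3·M_3 = 6(Δ_2 - Δ_1) = 20
Natural end conditions: M_0 = M_3 = 0.
Solving the tridiagonal system: M_0 = 0, M_1 = -64/37, M_2 = 233/111, M_3 = 0.

2.0991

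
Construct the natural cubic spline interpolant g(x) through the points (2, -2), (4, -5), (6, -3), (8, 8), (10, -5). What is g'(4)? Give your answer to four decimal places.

-1.2321

With σ_i denoting the second derivative at x_i, h_i = 2, 2, 2, 2, and Δ_i = (y_(i+1) − y_i)/h_i = -3/2, 1, 11/2, -13/2:
  2·σ_0 + 8·σ_1 + 2·σ_2 = 6(Δ_1 - Δ_0) = 15
  2·σ_1 + 8·σ_2 + 2·σ_3 = 6(Δ_2 - Δ_1) = 27
  2·σ_2 + 8·σ_3 + 2·σ_4 = 6(Δ_3 - Δ_2) = -72
Natural end conditions: σ_0 = σ_4 = 0.
Solving: σ_0 = 0, σ_1 = 45/112, σ_2 = 165/28, σ_3 = -1173/112, σ_4 = 0.
On [4, 6], g'(x) = b_1 + 2c_1·(x - 4) + 3d_1·(x - 4)² with b_1 = Δ_1 - h_1(2σ_1 + σ_2)/6 = -69/56, c_1 = σ_1/2 = 45/224, d_1 = (σ_2 - σ_1)/(6h_1) = 205/448. So g'(4) = -69/56.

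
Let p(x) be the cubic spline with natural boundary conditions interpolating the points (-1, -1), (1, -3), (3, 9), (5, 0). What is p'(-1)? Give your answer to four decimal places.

Write σ_i for p''(x_i). With h_i = 2, 2, 2 and divided differences Δ_i = -1, 6, -9/2, the continuity of p' gives the tridiagonal system
  2·σ_0 + 8·σ_1 + 2·σ_2 = 6(Δ_1 - Δ_0) = 42
  2·σ_1 + 8·σ_2 + 2·σ_3 = 6(Δ_2 - Δ_1) = -63
Natural end conditions: σ_0 = σ_3 = 0.
Forward elimination and back-substitution give σ_0 = 0, σ_1 = 77/10, σ_2 = -49/5, σ_3 = 0.
On [-1, 1], p'(x) = b_0 + 2c_0·(x + 1) + 3d_0·(x + 1)² with b_0 = Δ_0 - h_0(2σ_0 + σ_1)/6 = -107/30, c_0 = σ_0/2 = 0, d_0 = (σ_1 - σ_0)/(6h_0) = 77/120. So p'(-1) = -107/30.

-3.5667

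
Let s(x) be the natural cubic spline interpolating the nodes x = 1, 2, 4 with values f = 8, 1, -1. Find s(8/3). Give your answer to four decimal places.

-1.1481

Let m_i = s''(x_i). Step sizes h_i = 1, 2; slopes of the chords Δ_i = (y_(i+1) - y_i)/h_i = -7, -1.
  1·m_0 + 6·m_1 + 2·m_2 = 6(Δ_1 - Δ_0) = 36
Natural end conditions: m_0 = m_2 = 0.
Hence m_0 = 0, m_1 = 6, m_2 = 0.
On [2, 4], s(x) = 1 - 5·(x - 2) + 3·(x - 2)² - 1/2·(x - 2)³.
With (x - 2) = 2/3: s(8/3) = -31/27.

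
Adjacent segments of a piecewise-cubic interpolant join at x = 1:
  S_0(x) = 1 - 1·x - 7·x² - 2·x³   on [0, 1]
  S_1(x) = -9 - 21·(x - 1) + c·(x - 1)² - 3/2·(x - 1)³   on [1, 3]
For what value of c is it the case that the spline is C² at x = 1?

-13

S_0''(x) = -14 - 12·x, so S_0''(1) = -26. On the right, S_1''(1) = 2c, so c = -13.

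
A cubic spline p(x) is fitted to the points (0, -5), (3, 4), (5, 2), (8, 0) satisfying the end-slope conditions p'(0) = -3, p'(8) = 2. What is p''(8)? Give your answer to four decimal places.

Write M_i for p''(x_i). With h_i = 3, 2, 3 and divided differences Δ_i = 3, -1, -2/3, the continuity of p' gives the tridiagonal system
  3·M_0 + 10·M_1 + 2·M_2 = 6(Δ_1 - Δ_0) = -24
  2·M_1 + 10·M_2 + 3·M_3 = 6(Δ_2 - Δ_1) = 2
Clamped end conditions give two more equations: 2h_0·M_0 + h_0·M_1 = 6(Δ_0 - p'(0)) = 36 and h_2·M_2 + 2h_2·M_3 = 6(p'(8) - Δ_2) = 16.
Forward elimination and back-substitution give M_0 = 776/91, M_1 = -460/91, M_2 = 44/91, M_3 = 662/273.

2.4249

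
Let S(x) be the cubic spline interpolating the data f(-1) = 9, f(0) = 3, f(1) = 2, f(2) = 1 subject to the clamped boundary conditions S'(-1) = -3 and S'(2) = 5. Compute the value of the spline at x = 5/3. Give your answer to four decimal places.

0.3901

With σ_i denoting the second derivative at x_i, h_i = 1, 1, 1, and Δ_i = (y_(i+1) − y_i)/h_i = -6, -1, -1:
  1·σ_0 + 4·σ_1 + 1·σ_2 = 6(Δ_1 - Δ_0) = 30
  1·σ_1 + 4·σ_2 + 1·σ_3 = 6(Δ_2 - Δ_1) = 0
Clamped end conditions give two more equations: 2h_0·σ_0 + h_0·σ_1 = 6(Δ_0 - S'(-1)) = -18 and h_2·σ_2 + 2h_2·σ_3 = 6(S'(2) - Δ_2) = 36.
Solving: σ_0 = -238/15, σ_1 = 206/15, σ_2 = -136/15, σ_3 = 338/15.
On [1, 2], S(x) = 2 - 26/15·(x - 1) - 68/15·(x - 1)² + 79/15·(x - 1)³.
With (x - 1) = 2/3: S(5/3) = 158/405.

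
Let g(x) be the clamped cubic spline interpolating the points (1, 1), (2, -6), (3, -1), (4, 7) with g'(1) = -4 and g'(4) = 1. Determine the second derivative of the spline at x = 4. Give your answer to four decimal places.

-23.4667

Put M_i = g'' at the i-th knot. Here h = (1, 1, 1) and Δ = (-7, 5, 8), so the interior equations h_(i-1)·M_(i-1) + 2(h_(i-1)+h_i)·M_i + h_i·M_(i+1) = 6(Δ_i − Δ_(i-1)) read
  1·M_0 + 4·M_1 + 1·M_2 = 6(Δ_1 - Δ_0) = 72
  1·M_1 + 4·M_2 + 1·M_3 = 6(Δ_2 - Δ_1) = 18
Clamped end conditions give two more equations: 2h_0·M_0 + h_0·M_1 = 6(Δ_0 - g'(1)) = -18 and h_2·M_2 + 2h_2·M_3 = 6(g'(4) - Δ_2) = -42.
Solving: M_0 = -298/15, M_1 = 326/15, M_2 = 74/15, M_3 = -352/15.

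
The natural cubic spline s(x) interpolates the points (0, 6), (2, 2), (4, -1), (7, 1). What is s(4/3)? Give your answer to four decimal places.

Let M_i = s''(x_i). Step sizes h_i = 2, 2, 3; slopes of the chords Δ_i = (y_(i+1) - y_i)/h_i = -2, -3/2, 2/3.
  2·M_0 + 8·M_1 + 2·M_2 = 6(Δ_1 - Δ_0) = 3
  2·M_1 + 10·M_2 + 3·M_3 = 6(Δ_2 - Δ_1) = 13
Natural end conditions: M_0 = M_3 = 0.
Solving the tridiagonal system: M_0 = 0, M_1 = 1/19, M_2 = 49/38, M_3 = 0.
On [0, 2], s(x) = 6 - 115/57·x + 0·x² + 1/228·x³.
With x = 4/3: s(4/3) = 5110/1539.

3.3203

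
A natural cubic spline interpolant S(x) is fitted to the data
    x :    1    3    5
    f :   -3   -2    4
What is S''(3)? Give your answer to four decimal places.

Write M_i for S''(x_i). With h_i = 2, 2 and divided differences Δ_i = 1/2, 3, the continuity of S' gives the tridiagonal system
  2·M_0 + 8·M_1 + 2·M_2 = 6(Δ_1 - Δ_0) = 15
Natural end conditions: M_0 = M_2 = 0.
Forward elimination and back-substitution give M_0 = 0, M_1 = 15/8, M_2 = 0.

1.8750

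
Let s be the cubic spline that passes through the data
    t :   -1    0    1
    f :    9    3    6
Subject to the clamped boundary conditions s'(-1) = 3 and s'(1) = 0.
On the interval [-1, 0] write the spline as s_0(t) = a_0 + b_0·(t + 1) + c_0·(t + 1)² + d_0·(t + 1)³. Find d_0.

Let σ_i = s''(x_i). Step sizes h_i = 1, 1; slopes of the chords Δ_i = (y_(i+1) - y_i)/h_i = -6, 3.
  1·σ_0 + 4·σ_1 + 1·σ_2 = 6(Δ_1 - Δ_0) = 54
Clamped end conditions give two more equations: 2h_0·σ_0 + h_0·σ_1 = 6(Δ_0 - s'(-1)) = -54 and h_1·σ_1 + 2h_1·σ_2 = 6(s'(1) - Δ_1) = -18.
Solving: σ_0 = -42, σ_1 = 30, σ_2 = -24.
On [-1, 0], with s_0(t) = a_0 + b_0·(t + 1) + c_0·(t + 1)² + d_0·(t + 1)³: c_0 = σ_0/2 = -21, d_0 = (σ_1 - σ_0)/(6h_0) = 12, b_0 = Δ_0 - h_0(2σ_0 + σ_1)/6 = 3.

12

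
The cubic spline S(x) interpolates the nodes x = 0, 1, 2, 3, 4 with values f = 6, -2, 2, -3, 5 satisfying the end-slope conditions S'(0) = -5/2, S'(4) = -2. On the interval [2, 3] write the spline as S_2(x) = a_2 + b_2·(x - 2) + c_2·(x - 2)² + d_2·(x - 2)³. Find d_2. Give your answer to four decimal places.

12.0268

With M_i denoting the second derivative at x_i, h_i = 1, 1, 1, 1, and Δ_i = (y_(i+1) − y_i)/h_i = -8, 4, -5, 8:
  1·M_0 + 4·M_1 + 1·M_2 = 6(Δ_1 - Δ_0) = 72
  1·M_1 + 4·M_2 + 1·M_3 = 6(Δ_2 - Δ_1) = -54
  1·M_2 + 4·M_3 + 1·M_4 = 6(Δ_3 - Δ_2) = 78
Clamped end conditions give two more equations: 2h_0·M_0 + h_0·M_1 = 6(Δ_0 - S'(0)) = -33 and h_3·M_3 + 2h_3·M_4 = 6(S'(4) - Δ_3) = -60.
Solving the tridiagonal system: M_0 = -1889/56, M_1 = 965/28, M_2 = -257/8, M_3 = 1121/28, M_4 = -2801/56.
On [2, 3], with S_2(x) = a_2 + b_2·(x - 2) + c_2·(x - 2)² + d_2·(x - 2)³: c_2 = M_2/2 = -257/16, d_2 = (M_3 - M_2)/(6h_2) = 1347/112, b_2 = Δ_2 - h_2(2M_2 + M_3)/6 = -27/28.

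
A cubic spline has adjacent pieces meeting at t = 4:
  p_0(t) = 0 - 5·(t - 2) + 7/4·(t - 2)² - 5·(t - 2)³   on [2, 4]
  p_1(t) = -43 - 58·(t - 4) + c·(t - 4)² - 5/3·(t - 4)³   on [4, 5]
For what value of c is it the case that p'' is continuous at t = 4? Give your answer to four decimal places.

-28.2500

p_0''(t) = 7/2 - 30·(t - 2), so p_0''(4) = -113/2. On the right, p_1''(4) = 2c, so c = -113/4.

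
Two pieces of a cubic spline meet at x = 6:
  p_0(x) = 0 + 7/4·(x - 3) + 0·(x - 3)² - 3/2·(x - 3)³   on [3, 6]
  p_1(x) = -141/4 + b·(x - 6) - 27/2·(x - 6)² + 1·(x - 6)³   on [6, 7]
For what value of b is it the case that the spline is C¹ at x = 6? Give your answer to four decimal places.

-38.7500

p_0'(x) = 7/4 + 0·(x - 3) - 9/2·(x - 3)², so p_0'(6) = -155/4. On the right, p_1'(6) = b, so b = -155/4.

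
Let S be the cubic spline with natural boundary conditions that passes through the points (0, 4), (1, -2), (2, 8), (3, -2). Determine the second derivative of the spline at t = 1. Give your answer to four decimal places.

33.6000

Put m_i = S'' at the i-th knot. Here h = (1, 1, 1) and Δ = (-6, 10, -10), so the interior equations h_(i-1)·m_(i-1) + 2(h_(i-1)+h_i)·m_i + h_i·m_(i+1) = 6(Δ_i − Δ_(i-1)) read
  1·m_0 + 4·m_1 + 1·m_2 = 6(Δ_1 - Δ_0) = 96
  1·m_1 + 4·m_2 + 1·m_3 = 6(Δ_2 - Δ_1) = -120
Natural end conditions: m_0 = m_3 = 0.
Forward elimination and back-substitution give m_0 = 0, m_1 = 168/5, m_2 = -192/5, m_3 = 0.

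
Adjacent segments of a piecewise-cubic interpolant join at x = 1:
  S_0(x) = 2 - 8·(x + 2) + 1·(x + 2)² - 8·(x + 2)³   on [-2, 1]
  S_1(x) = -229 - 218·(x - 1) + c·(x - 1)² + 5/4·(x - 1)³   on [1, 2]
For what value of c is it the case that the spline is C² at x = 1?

S_0''(x) = 2 - 48·(x + 2), so S_0''(1) = -142. On the right, S_1''(1) = 2c, so c = -71.

-71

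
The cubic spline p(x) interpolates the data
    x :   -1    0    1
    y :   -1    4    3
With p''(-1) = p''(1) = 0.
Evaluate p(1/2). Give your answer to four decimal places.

Write M_i for p''(x_i). With h_i = 1, 1 and divided differences Δ_i = 5, -1, the continuity of p' gives the tridiagonal system
  1·M_0 + 4·M_1 + 1·M_2 = 6(Δ_1 - Δ_0) = -36
Natural end conditions: M_0 = M_2 = 0.
Solving: M_0 = 0, M_1 = -9, M_2 = 0.
On [0, 1], p(x) = 4 + 2·x - 9/2·x² + 3/2·x³.
With x = 1/2: p(1/2) = 65/16.

4.0625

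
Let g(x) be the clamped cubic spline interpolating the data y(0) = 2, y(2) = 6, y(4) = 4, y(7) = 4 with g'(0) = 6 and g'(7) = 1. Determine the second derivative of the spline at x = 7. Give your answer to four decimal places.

With M_i denoting the second derivative at x_i, h_i = 2, 2, 3, and Δ_i = (y_(i+1) − y_i)/h_i = 2, -1, 0:
  2·M_0 + 8·M_1 + 2·M_2 = 6(Δ_1 - Δ_0) = -18
  2·M_1 + 10·M_2 + 3·M_3 = 6(Δ_2 - Δ_1) = 6
Clamped end conditions give two more equations: 2h_0·M_0 + h_0·M_1 = 6(Δ_0 - g'(0)) = -24 and h_2·M_2 + 2h_2·M_3 = 6(g'(7) - Δ_2) = 6.
Hence M_0 = -203/37, M_1 = -38/37, M_2 = 22/37, M_3 = 26/37.

0.7027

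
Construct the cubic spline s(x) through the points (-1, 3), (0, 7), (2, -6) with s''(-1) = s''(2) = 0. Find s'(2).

-10

Let M_i = s''(x_i). Step sizes h_i = 1, 2; slopes of the chords Δ_i = (y_(i+1) - y_i)/h_i = 4, -13/2.
  1·M_0 + 6·M_1 + 2·M_2 = 6(Δ_1 - Δ_0) = -63
Natural end conditions: M_0 = M_2 = 0.
Solving the tridiagonal system: M_0 = 0, M_1 = -21/2, M_2 = 0.
On [0, 2], s'(x) = b_1 + 2c_1·x + 3d_1·x² with b_1 = Δ_1 - h_1(2M_1 + M_2)/6 = 1/2, c_1 = M_1/2 = -21/4, d_1 = (M_2 - M_1)/(6h_1) = 7/8. So s'(2) = -10.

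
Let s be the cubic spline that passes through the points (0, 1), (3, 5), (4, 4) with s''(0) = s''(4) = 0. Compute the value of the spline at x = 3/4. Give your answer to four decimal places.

With M_i denoting the second derivative at x_i, h_i = 3, 1, and Δ_i = (y_(i+1) − y_i)/h_i = 4/3, -1:
  3·M_0 + 8·M_1 + 1·M_2 = 6(Δ_1 - Δ_0) = -14
Natural end conditions: M_0 = M_2 = 0.
Solving the tridiagonal system: M_0 = 0, M_1 = -7/4, M_2 = 0.
On [0, 3], s(x) = 1 + 53/24·x + 0·x² - 7/72·x³.
With x = 3/4: s(3/4) = 1339/512.

2.6152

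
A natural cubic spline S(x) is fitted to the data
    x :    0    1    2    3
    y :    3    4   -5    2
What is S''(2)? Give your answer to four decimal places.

Put M_i = S'' at the i-th knot. Here h = (1, 1, 1) and Δ = (1, -9, 7), so the interior equations h_(i-1)·M_(i-1) + 2(h_(i-1)+h_i)·M_i + h_i·M_(i+1) = 6(Δ_i − Δ_(i-1)) read
  1·M_0 + 4·M_1 + 1·M_2 = 6(Δ_1 - Δ_0) = -60
  1·M_1 + 4·M_2 + 1·M_3 = 6(Δ_2 - Δ_1) = 96
Natural end conditions: M_0 = M_3 = 0.
Forward elimination and back-substitution give M_0 = 0, M_1 = -112/5, M_2 = 148/5, M_3 = 0.

29.6000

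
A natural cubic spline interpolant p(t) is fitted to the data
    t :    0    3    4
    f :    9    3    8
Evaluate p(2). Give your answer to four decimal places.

2.0833

Put m_i = p'' at the i-th knot. Here h = (3, 1) and Δ = (-2, 5), so the interior equations h_(i-1)·m_(i-1) + 2(h_(i-1)+h_i)·m_i + h_i·m_(i+1) = 6(Δ_i − Δ_(i-1)) read
  3·m_0 + 8·m_1 + 1·m_2 = 6(Δ_1 - Δ_0) = 42
Natural end conditions: m_0 = m_2 = 0.
Hence m_0 = 0, m_1 = 21/4, m_2 = 0.
On [0, 3], p(t) = 9 - 37/8·t + 0·t² + 7/24·t³.
With t = 2: p(2) = 25/12.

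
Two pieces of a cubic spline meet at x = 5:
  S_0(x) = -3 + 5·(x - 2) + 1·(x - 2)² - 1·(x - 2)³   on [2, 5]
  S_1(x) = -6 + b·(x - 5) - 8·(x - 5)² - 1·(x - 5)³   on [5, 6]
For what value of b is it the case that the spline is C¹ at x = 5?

S_0'(x) = 5 + 2·(x - 2) - 3·(x - 2)², so S_0'(5) = -16. On the right, S_1'(5) = b, so b = -16.

-16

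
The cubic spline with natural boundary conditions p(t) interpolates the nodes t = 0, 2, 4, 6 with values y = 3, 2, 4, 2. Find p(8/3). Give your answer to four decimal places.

With M_i denoting the second derivative at x_i, h_i = 2, 2, 2, and Δ_i = (y_(i+1) − y_i)/h_i = -1/2, 1, -1:
  2·M_0 + 8·M_1 + 2·M_2 = 6(Δ_1 - Δ_0) = 9
  2·M_1 + 8·M_2 + 2·M_3 = 6(Δ_2 - Δ_1) = -12
Natural end conditions: M_0 = M_3 = 0.
Hence M_0 = 0, M_1 = 8/5, M_2 = -19/10, M_3 = 0.
On [2, 4], p(t) = 2 + 17/30·(t - 2) + 4/5·(t - 2)² - 7/24·(t - 2)³.
With (t - 2) = 2/3: p(8/3) = 1072/405.

2.6469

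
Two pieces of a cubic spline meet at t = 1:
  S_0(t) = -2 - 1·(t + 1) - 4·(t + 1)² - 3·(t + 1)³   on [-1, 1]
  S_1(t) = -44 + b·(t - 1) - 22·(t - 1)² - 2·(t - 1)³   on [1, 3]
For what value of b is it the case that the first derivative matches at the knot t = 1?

-53

S_0'(t) = -1 - 8·(t + 1) - 9·(t + 1)², so S_0'(1) = -53. On the right, S_1'(1) = b, so b = -53.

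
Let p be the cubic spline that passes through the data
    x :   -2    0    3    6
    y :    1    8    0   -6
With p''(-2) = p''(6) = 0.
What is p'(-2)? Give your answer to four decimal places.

Write M_i for p''(x_i). With h_i = 2, 3, 3 and divided differences Δ_i = 7/2, -8/3, -2, the continuity of p' gives the tridiagonal system
  2·M_0 + 10·M_1 + 3·M_2 = 6(Δ_1 - Δ_0) = -37
  3·M_1 + 12·M_2 + 3·M_3 = 6(Δ_2 - Δ_1) = 4
Natural end conditions: M_0 = M_3 = 0.
Hence M_0 = 0, M_1 = -152/37, M_2 = 151/111, M_3 = 0.
On [-2, 0], p'(x) = b_0 + 2c_0·(x + 2) + 3d_0·(x + 2)² with b_0 = Δ_0 - h_0(2M_0 + M_1)/6 = 1081/222, c_0 = M_0/2 = 0, d_0 = (M_1 - M_0)/(6h_0) = -38/111. So p'(-2) = 1081/222.

4.8694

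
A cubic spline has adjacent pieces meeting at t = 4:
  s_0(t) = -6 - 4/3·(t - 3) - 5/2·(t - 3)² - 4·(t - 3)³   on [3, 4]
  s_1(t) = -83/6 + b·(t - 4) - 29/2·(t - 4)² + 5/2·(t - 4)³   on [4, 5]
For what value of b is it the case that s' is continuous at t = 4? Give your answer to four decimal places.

s_0'(t) = -4/3 - 5·(t - 3) - 12·(t - 3)², so s_0'(4) = -55/3. On the right, s_1'(4) = b, so b = -55/3.

-18.3333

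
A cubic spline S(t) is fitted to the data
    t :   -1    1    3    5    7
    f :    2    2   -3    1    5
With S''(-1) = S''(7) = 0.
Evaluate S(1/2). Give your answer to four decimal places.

Write m_i for S''(x_i). With h_i = 2, 2, 2, 2 and divided differences Δ_i = 0, -5/2, 2, 2, the continuity of S' gives the tridiagonal system
  2·m_0 + 8·m_1 + 2·m_2 = 6(Δ_1 - Δ_0) = -15
  2·m_1 + 8·m_2 + 2·m_3 = 6(Δ_2 - Δ_1) = 27
  2·m_2 + 8·m_3 + 2·m_4 = 6(Δ_3 - Δ_2) = 0
Natural end conditions: m_0 = m_4 = 0.
Forward elimination and back-substitution give m_0 = 0, m_1 = -333/112, m_2 = 123/28, m_3 = -123/112, m_4 = 0.
On [-1, 1], S(t) = 2 + 111/112·(t + 1) + 0·(t + 1)² - 111/448·(t + 1)³.
With (t + 1) = 3/2: S(1/2) = 1357/512.

2.6504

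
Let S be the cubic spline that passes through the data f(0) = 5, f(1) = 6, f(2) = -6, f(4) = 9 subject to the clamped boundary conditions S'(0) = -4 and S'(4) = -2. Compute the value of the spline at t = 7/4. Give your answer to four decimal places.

Let m_i = S''(x_i). Step sizes h_i = 1, 1, 2; slopes of the chords Δ_i = (y_(i+1) - y_i)/h_i = 1, -12, 15/2.
  1·m_0 + 4·m_1 + 1·m_2 = 6(Δ_1 - Δ_0) = -78
  1·m_1 + 6·m_2 + 2·m_3 = 6(Δ_2 - Δ_1) = 117
Clamped end conditions give two more equations: 2h_0·m_0 + h_0·m_1 = 6(Δ_0 - S'(0)) = 30 and h_2·m_2 + 2h_2·m_3 = 6(S'(4) - Δ_2) = -57.
Solving the tridiagonal system: m_0 = 67/2, m_1 = -37, m_2 = 73/2, m_3 = -65/2.
On [1, 2], S(t) = 6 - 23/4·(t - 1) - 37/2·(t - 1)² + 49/4·(t - 1)³.
With (t - 1) = 3/4: S(7/4) = -909/256.

-3.5508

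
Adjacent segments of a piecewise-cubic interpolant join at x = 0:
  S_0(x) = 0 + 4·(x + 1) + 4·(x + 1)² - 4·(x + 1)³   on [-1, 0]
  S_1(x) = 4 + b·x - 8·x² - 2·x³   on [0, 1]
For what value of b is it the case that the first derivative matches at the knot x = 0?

0

S_0'(x) = 4 + 8·(x + 1) - 12·(x + 1)², so S_0'(0) = 0. On the right, S_1'(0) = b, so b = 0.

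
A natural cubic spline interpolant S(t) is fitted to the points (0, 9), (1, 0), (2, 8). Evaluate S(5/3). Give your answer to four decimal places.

4.0741

Put m_i = S'' at the i-th knot. Here h = (1, 1) and Δ = (-9, 8), so the interior equations h_(i-1)·m_(i-1) + 2(h_(i-1)+h_i)·m_i + h_i·m_(i+1) = 6(Δ_i − Δ_(i-1)) read
  1·m_0 + 4·m_1 + 1·m_2 = 6(Δ_1 - Δ_0) = 102
Natural end conditions: m_0 = m_2 = 0.
Solving the tridiagonal system: m_0 = 0, m_1 = 51/2, m_2 = 0.
On [1, 2], S(t) = 0 - 1/2·(t - 1) + 51/4·(t - 1)² - 17/4·(t - 1)³.
With (t - 1) = 2/3: S(5/3) = 110/27.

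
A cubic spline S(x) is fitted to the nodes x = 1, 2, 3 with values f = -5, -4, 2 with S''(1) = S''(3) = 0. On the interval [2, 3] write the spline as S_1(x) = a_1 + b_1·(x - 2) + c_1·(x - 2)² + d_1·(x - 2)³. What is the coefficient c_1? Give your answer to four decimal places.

3.7500

With M_i denoting the second derivative at x_i, h_i = 1, 1, and Δ_i = (y_(i+1) − y_i)/h_i = 1, 6:
  1·M_0 + 4·M_1 + 1·M_2 = 6(Δ_1 - Δ_0) = 30
Natural end conditions: M_0 = M_2 = 0.
Hence M_0 = 0, M_1 = 15/2, M_2 = 0.
On [2, 3], with S_1(x) = a_1 + b_1·(x - 2) + c_1·(x - 2)² + d_1·(x - 2)³: c_1 = M_1/2 = 15/4, d_1 = (M_2 - M_1)/(6h_1) = -5/4, b_1 = Δ_1 - h_1(2M_1 + M_2)/6 = 7/2.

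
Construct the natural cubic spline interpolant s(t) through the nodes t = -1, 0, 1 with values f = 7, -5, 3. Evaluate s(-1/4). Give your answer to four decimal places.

Write M_i for s''(x_i). With h_i = 1, 1 and divided differences Δ_i = -12, 8, the continuity of s' gives the tridiagonal system
  1·M_0 + 4·M_1 + 1·M_2 = 6(Δ_1 - Δ_0) = 120
Natural end conditions: M_0 = M_2 = 0.
Solving the tridiagonal system: M_0 = 0, M_1 = 30, M_2 = 0.
On [-1, 0], s(t) = 7 - 17·(t + 1) + 0·(t + 1)² + 5·(t + 1)³.
With (t + 1) = 3/4: s(-1/4) = -233/64.

-3.6406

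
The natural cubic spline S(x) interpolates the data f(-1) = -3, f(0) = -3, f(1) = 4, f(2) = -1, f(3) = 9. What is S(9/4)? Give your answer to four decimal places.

Let m_i = S''(x_i). Step sizes h_i = 1, 1, 1, 1; slopes of the chords Δ_i = (y_(i+1) - y_i)/h_i = 0, 7, -5, 10.
  1·m_0 + 4·m_1 + 1·m_2 = 6(Δ_1 - Δ_0) = 42
  1·m_1 + 4·m_2 + 1·m_3 = 6(Δ_2 - Δ_1) = -72
  1·m_2 + 4·m_3 + 1·m_4 = 6(Δ_3 - Δ_2) = 90
Natural end conditions: m_0 = m_4 = 0.
Hence m_0 = 0, m_1 = 18, m_2 = -30, m_3 = 30, m_4 = 0.
On [2, 3], S(x) = -1 + 0·(x - 2) + 15·(x - 2)² - 5·(x - 2)³.
With (x - 2) = 1/4: S(9/4) = -9/64.

-0.1406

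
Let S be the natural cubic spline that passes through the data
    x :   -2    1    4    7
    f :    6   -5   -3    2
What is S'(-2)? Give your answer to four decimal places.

Put σ_i = S'' at the i-th knot. Here h = (3, 3, 3) and Δ = (-11/3, 2/3, 5/3), so the interior equations h_(i-1)·σ_(i-1) + 2(h_(i-1)+h_i)·σ_i + h_i·σ_(i+1) = 6(Δ_i − Δ_(i-1)) read
  3·σ_0 + 12·σ_1 + 3·σ_2 = 6(Δ_1 - Δ_0) = 26
  3·σ_1 + 12·σ_2 + 3·σ_3 = 6(Δ_2 - Δ_1) = 6
Natural end conditions: σ_0 = σ_3 = 0.
Hence σ_0 = 0, σ_1 = 98/45, σ_2 = -2/45, σ_3 = 0.
On [-2, 1], S'(x) = b_0 + 2c_0·(x + 2) + 3d_0·(x + 2)² with b_0 = Δ_0 - h_0(2σ_0 + σ_1)/6 = -214/45, c_0 = σ_0/2 = 0, d_0 = (σ_1 - σ_0)/(6h_0) = 49/405. So S'(-2) = -214/45.

-4.7556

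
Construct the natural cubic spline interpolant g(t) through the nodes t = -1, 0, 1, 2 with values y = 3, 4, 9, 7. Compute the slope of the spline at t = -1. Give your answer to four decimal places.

Let σ_i = g''(x_i). Step sizes h_i = 1, 1, 1; slopes of the chords Δ_i = (y_(i+1) - y_i)/h_i = 1, 5, -2.
  1·σ_0 + 4·σ_1 + 1·σ_2 = 6(Δ_1 - Δ_0) = 24
  1·σ_1 + 4·σ_2 + 1·σ_3 = 6(Δ_2 - Δ_1) = -42
Natural end conditions: σ_0 = σ_3 = 0.
Hence σ_0 = 0, σ_1 = 46/5, σ_2 = -64/5, σ_3 = 0.
On [-1, 0], g'(t) = b_0 + 2c_0·(t + 1) + 3d_0·(t + 1)² with b_0 = Δ_0 - h_0(2σ_0 + σ_1)/6 = -8/15, c_0 = σ_0/2 = 0, d_0 = (σ_1 - σ_0)/(6h_0) = 23/15. So g'(-1) = -8/15.

-0.5333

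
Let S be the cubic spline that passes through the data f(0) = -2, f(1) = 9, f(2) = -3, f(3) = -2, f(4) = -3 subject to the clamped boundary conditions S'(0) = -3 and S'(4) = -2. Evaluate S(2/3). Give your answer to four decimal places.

With M_i denoting the second derivative at x_i, h_i = 1, 1, 1, 1, and Δ_i = (y_(i+1) − y_i)/h_i = 11, -12, 1, -1:
  1·M_0 + 4·M_1 + 1·M_2 = 6(Δ_1 - Δ_0) = -138
  1·M_1 + 4·M_2 + 1·M_3 = 6(Δ_2 - Δ_1) = 78
  1·M_2 + 4·M_3 + 1·M_4 = 6(Δ_3 - Δ_2) = -12
Clamped end conditions give two more equations: 2h_0·M_0 + h_0·M_1 = 6(Δ_0 - S'(0)) = 84 and h_3·M_3 + 2h_3·M_4 = 6(S'(4) - Δ_3) = -6.
Forward elimination and back-substitution give M_0 = 1025/14, M_1 = -437/7, M_2 = 77/2, M_3 = -95/7, M_4 = 53/14.
On [0, 1], S(x) = -2 - 3·x + 1025/28·x² - 633/28·x³.
With x = 2/3: S(2/3) = 39/7.

5.5714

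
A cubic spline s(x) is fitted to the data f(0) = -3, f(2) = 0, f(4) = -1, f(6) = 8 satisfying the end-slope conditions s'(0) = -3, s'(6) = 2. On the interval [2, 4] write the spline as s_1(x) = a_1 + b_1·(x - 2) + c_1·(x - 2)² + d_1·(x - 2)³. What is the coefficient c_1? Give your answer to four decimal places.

-2.8167

Write m_i for s''(x_i). With h_i = 2, 2, 2 and divided differences Δ_i = 3/2, -1/2, 9/2, the continuity of s' gives the tridiagonal system
  2·m_0 + 8·m_1 + 2·m_2 = 6(Δ_1 - Δ_0) = -12
  2·m_1 + 8·m_2 + 2·m_3 = 6(Δ_2 - Δ_1) = 30
Clamped end conditions give two more equations: 2h_0·m_0 + h_0·m_1 = 6(Δ_0 - s'(0)) = 27 and h_2·m_2 + 2h_2·m_3 = 6(s'(6) - Δ_2) = -15.
Solving: m_0 = 287/30, m_1 = -169/30, m_2 = 209/30, m_3 = -217/30.
On [2, 4], with s_1(x) = a_1 + b_1·(x - 2) + c_1·(x - 2)² + d_1·(x - 2)³: c_1 = m_1/2 = -169/60, d_1 = (m_2 - m_1)/(6h_1) = 21/20, b_1 = Δ_1 - h_1(2m_1 + m_2)/6 = 14/15.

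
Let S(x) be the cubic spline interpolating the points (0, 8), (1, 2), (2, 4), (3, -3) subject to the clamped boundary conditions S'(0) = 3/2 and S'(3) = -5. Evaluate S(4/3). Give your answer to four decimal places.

Put m_i = S'' at the i-th knot. Here h = (1, 1, 1) and Δ = (-6, 2, -7), so the interior equations h_(i-1)·m_(i-1) + 2(h_(i-1)+h_i)·m_i + h_i·m_(i+1) = 6(Δ_i − Δ_(i-1)) read
  1·m_0 + 4·m_1 + 1·m_2 = 6(Δ_1 - Δ_0) = 48
  1·m_1 + 4·m_2 + 1·m_3 = 6(Δ_2 - Δ_1) = -54
Clamped end conditions give two more equations: 2h_0·m_0 + h_0·m_1 = 6(Δ_0 - S'(0)) = -45 and h_2·m_2 + 2h_2·m_3 = 6(S'(3) - Δ_2) = 12.
Solving: m_0 = -542/15, m_1 = 409/15, m_2 = -374/15, m_3 = 277/15.
On [1, 2], S(x) = 2 - 44/15·(x - 1) + 409/30·(x - 1)² - 87/10·(x - 1)³.
With (x - 1) = 1/3: S(4/3) = 299/135.

2.2148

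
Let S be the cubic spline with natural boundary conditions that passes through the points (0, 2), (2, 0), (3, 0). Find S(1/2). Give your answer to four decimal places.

1.3438

Write σ_i for S''(x_i). With h_i = 2, 1 and divided differences Δ_i = -1, 0, the continuity of S' gives the tridiagonal system
  2·σ_0 + 6·σ_1 + 1·σ_2 = 6(Δ_1 - Δ_0) = 6
Natural end conditions: σ_0 = σ_2 = 0.
Forward elimination and back-substitution give σ_0 = 0, σ_1 = 1, σ_2 = 0.
On [0, 2], S(x) = 2 - 4/3·x + 0·x² + 1/12·x³.
With x = 1/2: S(1/2) = 43/32.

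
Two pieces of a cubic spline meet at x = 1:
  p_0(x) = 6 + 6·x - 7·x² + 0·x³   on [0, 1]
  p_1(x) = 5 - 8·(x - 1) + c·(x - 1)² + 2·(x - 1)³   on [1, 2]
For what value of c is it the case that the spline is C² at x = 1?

-7

p_0''(x) = -14 + 0·x, so p_0''(1) = -14. On the right, p_1''(1) = 2c, so c = -7.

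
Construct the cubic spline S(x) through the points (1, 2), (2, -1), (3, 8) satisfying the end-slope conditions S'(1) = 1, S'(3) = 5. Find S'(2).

With M_i denoting the second derivative at x_i, h_i = 1, 1, and Δ_i = (y_(i+1) − y_i)/h_i = -3, 9:
  1·M_0 + 4·M_1 + 1·M_2 = 6(Δ_1 - Δ_0) = 72
Clamped end conditions give two more equations: 2h_0·M_0 + h_0·M_1 = 6(Δ_0 - S'(1)) = -24 and h_1·M_1 + 2h_1·M_2 = 6(S'(3) - Δ_1) = -24.
Forward elimination and back-substitution give M_0 = -28, M_1 = 32, M_2 = -28.
On [2, 3], S'(x) = b_1 + 2c_1·(x - 2) + 3d_1·(x - 2)² with b_1 = Δ_1 - h_1(2M_1 + M_2)/6 = 3, c_1 = M_1/2 = 16, d_1 = (M_2 - M_1)/(6h_1) = -10. So S'(2) = 3.

3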